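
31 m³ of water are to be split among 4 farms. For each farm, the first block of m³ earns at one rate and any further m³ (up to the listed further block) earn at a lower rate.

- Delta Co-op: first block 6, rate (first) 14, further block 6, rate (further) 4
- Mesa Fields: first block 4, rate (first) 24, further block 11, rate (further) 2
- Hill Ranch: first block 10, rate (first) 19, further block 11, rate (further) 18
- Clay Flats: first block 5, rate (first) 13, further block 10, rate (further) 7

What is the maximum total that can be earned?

Order all 8 blocks by rate: Mesa Fields/first 24 > Hill Ranch/first 19 > Hill Ranch/second 18 > Delta Co-op/first 14 > Clay Flats/first 13 > Clay Flats/second 7 > Delta Co-op/second 4 > Mesa Fields/second 2.
Mesa Fields first at 24: fill all 4 ; 27 left.
Fill Hill Ranch first block (10 at 19) ; 17 left.
Hill Ranch second at 18: fill all 11 ; 6 left.
Delta Co-op/first (14): +6 ; 0 left.
Total = 24×4 + 19×10 + 18×11 + 14×6 = 568.

568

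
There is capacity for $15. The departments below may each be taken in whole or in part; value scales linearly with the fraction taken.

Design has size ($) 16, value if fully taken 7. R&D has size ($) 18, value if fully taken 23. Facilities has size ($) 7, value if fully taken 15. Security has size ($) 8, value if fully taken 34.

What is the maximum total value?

Best value per unit of size first: Security 34/8≈4.25, Facilities 15/7≈2.14, R&D 23/18≈1.28, Design 7/16≈0.438.
Security: take in full, 8 $ for value 34 → 7 left.
Take all of Facilities (7 $, value 15) → 0 $ left.
Total value = 49.

49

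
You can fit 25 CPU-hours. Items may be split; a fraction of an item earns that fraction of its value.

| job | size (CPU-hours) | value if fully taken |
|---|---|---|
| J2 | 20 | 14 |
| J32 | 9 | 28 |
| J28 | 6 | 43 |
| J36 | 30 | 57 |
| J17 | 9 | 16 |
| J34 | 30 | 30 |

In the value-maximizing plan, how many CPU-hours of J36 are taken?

Best value per unit of size first: J28 43/6≈7.17, J32 28/9≈3.11, J36 57/30≈1.9, J17 16/9≈1.78, J34 30/30≈1, J2 14/20≈0.7.
All 6 CPU-hours of J28 fit (value 43) — 19 remain.
J32: take in full, 9 CPU-hours for value 28 — 10 left.
Fill the last 10 CPU-hours with part of J36: 10/30 of it earns 19.

10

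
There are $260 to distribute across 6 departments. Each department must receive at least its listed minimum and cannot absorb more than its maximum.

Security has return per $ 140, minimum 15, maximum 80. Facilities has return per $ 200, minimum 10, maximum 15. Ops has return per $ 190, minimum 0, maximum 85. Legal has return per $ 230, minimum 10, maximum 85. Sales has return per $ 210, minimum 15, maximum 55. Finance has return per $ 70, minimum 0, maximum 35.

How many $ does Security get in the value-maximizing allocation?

20

Meeting every minimum uses 15+10+0+10+15+0 = 50 $, leaving 210.
Rank by return per $: Legal 230 > Sales 210 > Facilities 200 > Ops 190 > Security 140 > Finance 70.
Legal takes 75 more to reach its cap of 85 ; 135 left.
Give Sales 40 more to hit its cap of 55 ; 95 left.
Facilities takes 5 more to reach its cap of 15 ; 90 left.
Ops takes 85 more to reach its cap of 85 ; 5 left.
Security has room for 65 more but only 5 remain, so it gets 20.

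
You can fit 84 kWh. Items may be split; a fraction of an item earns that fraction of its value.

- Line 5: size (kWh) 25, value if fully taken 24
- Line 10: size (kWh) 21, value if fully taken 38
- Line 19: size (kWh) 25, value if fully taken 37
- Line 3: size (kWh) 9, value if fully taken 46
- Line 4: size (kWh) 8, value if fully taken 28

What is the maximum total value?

Best value per unit of size first: Line 3 46/9≈5.11, Line 4 28/8≈3.5, Line 10 38/21≈1.81, Line 19 37/25≈1.48, Line 5 24/25≈0.96.
All 9 kWh of Line 3 fit (value 46) — 75 remain.
All 8 kWh of Line 4 fit (value 28) — 67 remain.
Take all of Line 10 (21 kWh, value 38) — 46 kWh left.
Line 19: take in full, 25 kWh for value 37 — 21 left.
21 kWh left: a 21/25 share of Line 5 gives 24×21/25 = 20.16.
Total value = 169.16.

169.16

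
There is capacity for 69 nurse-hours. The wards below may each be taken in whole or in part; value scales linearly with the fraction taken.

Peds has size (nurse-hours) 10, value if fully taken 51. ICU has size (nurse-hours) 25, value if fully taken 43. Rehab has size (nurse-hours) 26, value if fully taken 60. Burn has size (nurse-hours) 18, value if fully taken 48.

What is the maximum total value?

184.8

Rank by value-to-size ratio: Peds 51/10≈5.1, Burn 48/18≈2.67, Rehab 60/26≈2.31, ICU 43/25≈1.72.
Take all of Peds (10 nurse-hours, value 51) — 59 nurse-hours left.
Burn: take in full, 18 nurse-hours for value 48 — 41 left.
All 26 nurse-hours of Rehab fit (value 60) — 15 remain.
Fill the last 15 nurse-hours with part of ICU: 15/25 of it earns 25.8.
Total value = 184.8.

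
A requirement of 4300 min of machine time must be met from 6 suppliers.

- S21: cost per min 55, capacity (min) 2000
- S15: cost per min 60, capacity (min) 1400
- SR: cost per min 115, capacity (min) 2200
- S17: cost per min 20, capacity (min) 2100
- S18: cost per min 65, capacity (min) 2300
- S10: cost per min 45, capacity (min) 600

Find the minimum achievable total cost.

157000

Use suppliers in increasing cost order.
S17 at 20: take all 2100 min — 2200 still needed.
S10 (45): use full 600 — 1600 min to go.
S21 at 55: take 1600 of its 2000 — requirement met.
S15, S18, SR: unused.
Cost = 2100×20 + 600×45 + 1600×55 = 157000.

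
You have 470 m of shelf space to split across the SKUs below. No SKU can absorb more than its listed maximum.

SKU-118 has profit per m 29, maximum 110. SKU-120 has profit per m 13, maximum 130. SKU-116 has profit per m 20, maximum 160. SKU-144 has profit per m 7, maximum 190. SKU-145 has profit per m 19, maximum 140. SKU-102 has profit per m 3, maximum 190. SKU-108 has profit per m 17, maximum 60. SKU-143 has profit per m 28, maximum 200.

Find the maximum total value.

Highest profit per m first: SKU-118 29 > SKU-143 28 > SKU-116 20 > SKU-145 19 > SKU-108 17 > SKU-120 13 > SKU-144 7 > SKU-102 3.
Give SKU-118 110 to hit its cap of 110 ; 360 left.
SKU-143 takes 200 to reach its cap of 200 ; 160 left.
SKU-116: +160 to 160 (cap) ; 0 left.
Total = 29×110 + 20×160 + 28×200 = 11990.

11990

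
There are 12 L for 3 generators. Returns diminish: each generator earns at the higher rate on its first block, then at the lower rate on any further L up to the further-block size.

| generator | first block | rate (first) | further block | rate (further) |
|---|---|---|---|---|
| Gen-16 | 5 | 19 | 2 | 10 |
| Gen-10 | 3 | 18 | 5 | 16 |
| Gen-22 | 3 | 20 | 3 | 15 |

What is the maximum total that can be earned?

225

Treat each block as its own option and order by rate: Gen-22/first 20 > Gen-16/first 19 > Gen-10/first 18 > Gen-10/second 16 > Gen-22/second 15 > Gen-16/second 10.
Gen-22 first at 20: fill all 3 — 9 left.
Fill Gen-16 first block (5 at 19) — 4 left.
Gen-10/first (18): +3 — 1 left.
Gen-10/second: +1 of 5 at 16; pool empty.
Total = 20×3 + 19×5 + 18×3 + 16×1 = 225.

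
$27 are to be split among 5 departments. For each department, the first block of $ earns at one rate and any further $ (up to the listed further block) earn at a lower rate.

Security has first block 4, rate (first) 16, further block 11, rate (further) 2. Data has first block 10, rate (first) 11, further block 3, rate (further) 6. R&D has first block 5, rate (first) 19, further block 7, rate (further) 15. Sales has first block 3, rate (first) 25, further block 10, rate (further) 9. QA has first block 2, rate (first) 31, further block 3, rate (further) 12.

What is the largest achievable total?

Treat each block as its own option and order by rate: QA/first 31 > Sales/first 25 > R&D/first 19 > Security/first 16 > R&D/second 15 > QA/second 12 > Data/first 11 > Sales/second 9 > Data/second 6 > Security/second 2.
Fill QA first block (2 at 31) ; 25 left.
Sales first at 25: fill all 3 ; 22 left.
R&D/first (19): +5 ; 17 left.
Security/first (16): +4 ; 13 left.
Fill R&D second block (7 at 15) ; 6 left.
QA/second (12): +3 ; 3 left.
Data/first: +3 of 10 at 11; pool empty.
Total = 31×2 + 25×3 + 19×5 + 16×4 + 15×7 + 12×3 + 11×3 = 470.

470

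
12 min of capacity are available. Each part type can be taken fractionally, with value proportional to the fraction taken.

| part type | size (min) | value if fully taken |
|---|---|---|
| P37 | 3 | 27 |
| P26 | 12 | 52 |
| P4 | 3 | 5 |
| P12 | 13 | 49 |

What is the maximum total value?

Best value per unit of size first: P37 27/3≈9, P26 52/12≈4.33, P12 49/13≈3.77, P4 5/3≈1.67.
Take all of P37 (3 min, value 27) → 9 min left.
Fill the last 9 min with part of P26: 9/12 of it earns 39.
Total value = 66.

66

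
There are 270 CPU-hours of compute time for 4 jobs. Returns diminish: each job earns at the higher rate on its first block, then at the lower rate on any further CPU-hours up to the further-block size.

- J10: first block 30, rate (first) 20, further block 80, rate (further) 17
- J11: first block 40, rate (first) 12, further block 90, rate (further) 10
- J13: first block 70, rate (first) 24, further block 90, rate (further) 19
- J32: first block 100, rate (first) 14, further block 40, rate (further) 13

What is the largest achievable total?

5350

Treat each block as its own option and order by rate: J13/tier1 24 > J10/tier1 20 > J13/tier2 19 > J10/tier2 17 > J32/tier1 14 > J32/tier2 13 > J11/tier1 12 > J11/tier2 10.
Fill J13 tier1 block (70 at 24) ; 200 left.
Fill J10 tier1 block (30 at 20) ; 170 left.
Fill J13 tier2 block (90 at 19) ; 80 left.
Fill J10 tier2 block (80 at 17) ; 0 left.
Total = 24×70 + 20×30 + 19×90 + 17×80 = 5350.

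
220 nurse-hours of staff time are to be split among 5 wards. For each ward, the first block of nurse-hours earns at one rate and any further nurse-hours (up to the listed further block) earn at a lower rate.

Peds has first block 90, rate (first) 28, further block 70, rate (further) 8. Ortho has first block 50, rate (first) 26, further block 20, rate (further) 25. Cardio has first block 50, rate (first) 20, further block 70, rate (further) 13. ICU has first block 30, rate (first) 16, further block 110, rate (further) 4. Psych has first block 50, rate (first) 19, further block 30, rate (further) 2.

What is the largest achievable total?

5510

Treat each block as its own option and order by rate: Peds/T1 28 > Ortho/T1 26 > Ortho/T2 25 > Cardio/T1 20 > Psych/T1 19 > ICU/T1 16 > Cardio/T2 13 > Peds/T2 8 > ICU/T2 4 > Psych/T2 2.
Peds T1 at 28: fill all 90 → 130 left.
Fill Ortho T1 block (50 at 26) → 80 left.
Ortho T2 at 25: fill all 20 → 60 left.
Fill Cardio T1 block (50 at 20) → 10 left.
10 remain; put them into Psych T1 at 19.
Total = 28×90 + 26×50 + 25×20 + 20×50 + 19×10 = 5510.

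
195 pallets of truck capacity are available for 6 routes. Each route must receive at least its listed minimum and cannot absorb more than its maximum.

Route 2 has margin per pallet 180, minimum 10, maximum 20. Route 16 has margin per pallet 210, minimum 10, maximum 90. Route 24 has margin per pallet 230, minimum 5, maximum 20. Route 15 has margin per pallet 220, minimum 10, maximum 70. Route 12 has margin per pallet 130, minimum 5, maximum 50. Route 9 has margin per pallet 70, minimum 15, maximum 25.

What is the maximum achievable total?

Meeting every minimum uses 10+10+5+10+5+15 = 55 pallets, leaving 140.
Rank by margin per pallet: Route 24 230 > Route 15 220 > Route 16 210 > Route 2 180 > Route 12 130 > Route 9 70.
Route 24 takes 15 more to reach its cap of 20 ; 125 left.
Route 15 takes 60 more to reach its cap of 70 ; 65 left.
Only 65 left; Route 16 takes them to reach 75.
Total = 180×10 + 210×75 + 230×20 + 220×70 + 130×5 + 70×15 = 39250.

39250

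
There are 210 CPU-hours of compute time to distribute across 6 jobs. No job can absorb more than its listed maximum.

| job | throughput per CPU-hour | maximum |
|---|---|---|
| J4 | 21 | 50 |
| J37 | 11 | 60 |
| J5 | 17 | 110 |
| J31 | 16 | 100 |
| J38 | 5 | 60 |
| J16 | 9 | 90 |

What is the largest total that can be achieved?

3720

Order the jobs by throughput per CPU-hour: J4 21 > J5 17 > J31 16 > J37 11 > J16 9 > J38 5.
J4: +50 to 50 (cap) → 160 left.
Give J5 110 to hit its cap of 110 → 50 left.
J31 has room for 100 but only 50 remain, so it gets 50.
Total = 21×50 + 17×110 + 16×50 = 3720.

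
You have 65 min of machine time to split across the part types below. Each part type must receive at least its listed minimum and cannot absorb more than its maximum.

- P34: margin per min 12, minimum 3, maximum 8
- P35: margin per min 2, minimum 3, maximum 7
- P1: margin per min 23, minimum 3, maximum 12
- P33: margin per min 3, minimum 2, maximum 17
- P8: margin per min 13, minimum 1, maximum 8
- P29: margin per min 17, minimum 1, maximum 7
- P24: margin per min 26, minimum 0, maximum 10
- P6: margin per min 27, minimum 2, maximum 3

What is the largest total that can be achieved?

984

Meeting every minimum uses 3+3+3+2+1+1+0+2 = 15 min, leaving 50.
Rank by margin per min: P6 27 > P24 26 > P1 23 > P29 17 > P8 13 > P34 12 > P33 3 > P35 2.
P6: +1 to 3 (cap) — 49 left.
P24 takes 10 more to reach its cap of 10 — 39 left.
P1 takes 9 more to reach its cap of 12 — 30 left.
Give P29 6 more to hit its cap of 7 — 24 left.
P8 takes 7 more to reach its cap of 8 — 17 left.
Give P34 5 more to hit its cap of 8 — 12 left.
Only 12 left; P33 takes them to reach 14.
Total = 12×8 + 2×3 + 23×12 + 3×14 + 13×8 + 17×7 + 26×10 + 27×3 = 984.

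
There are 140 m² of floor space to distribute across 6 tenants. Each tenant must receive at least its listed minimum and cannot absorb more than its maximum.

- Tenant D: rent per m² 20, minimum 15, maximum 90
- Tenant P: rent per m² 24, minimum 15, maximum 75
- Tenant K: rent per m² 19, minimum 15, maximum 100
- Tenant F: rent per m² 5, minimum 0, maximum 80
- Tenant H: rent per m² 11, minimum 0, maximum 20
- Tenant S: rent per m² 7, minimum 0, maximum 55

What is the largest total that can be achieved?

Meeting every minimum uses 15+15+15+0+0+0 = 45 m², leaving 95.
Order the tenants by rent per m²: Tenant P 24 > Tenant D 20 > Tenant K 19 > Tenant H 11 > Tenant S 7 > Tenant F 5.
Tenant P takes 60 more to reach its cap of 75 → 35 left.
Tenant D: +35 (room for 75) → 50. Pool exhausted.
Total = 20×50 + 24×75 + 19×15 = 3085.

3085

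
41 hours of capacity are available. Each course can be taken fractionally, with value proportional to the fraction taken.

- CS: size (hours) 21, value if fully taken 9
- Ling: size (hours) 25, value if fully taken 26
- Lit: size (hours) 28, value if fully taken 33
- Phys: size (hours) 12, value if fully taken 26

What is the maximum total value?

60.04

Best value per unit of size first: Phys 26/12≈2.17, Lit 33/28≈1.18, Ling 26/25≈1.04, CS 9/21≈0.429.
Take all of Phys (12 hours, value 26) ; 29 hours left.
Lit: take in full, 28 hours for value 33 ; 1 left.
Only 1 hours remain; take 1/25 of Ling for value 26×1/25 = 1.04.
Total value = 60.04.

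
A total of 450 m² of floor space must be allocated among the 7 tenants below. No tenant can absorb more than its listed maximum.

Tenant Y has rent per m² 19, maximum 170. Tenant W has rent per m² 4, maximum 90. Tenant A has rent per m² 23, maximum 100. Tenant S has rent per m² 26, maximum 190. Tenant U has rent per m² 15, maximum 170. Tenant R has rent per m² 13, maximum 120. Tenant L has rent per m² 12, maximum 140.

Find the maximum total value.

10280

Rank by rent per m²: Tenant S 26 > Tenant A 23 > Tenant Y 19 > Tenant U 15 > Tenant R 13 > Tenant L 12 > Tenant W 4.
Tenant S takes 190 to reach its cap of 190 — 260 left.
Give Tenant A 100 to hit its cap of 100 — 160 left.
Only 160 left; Tenant Y takes them to reach 160.
Total = 19×160 + 23×100 + 26×190 = 10280.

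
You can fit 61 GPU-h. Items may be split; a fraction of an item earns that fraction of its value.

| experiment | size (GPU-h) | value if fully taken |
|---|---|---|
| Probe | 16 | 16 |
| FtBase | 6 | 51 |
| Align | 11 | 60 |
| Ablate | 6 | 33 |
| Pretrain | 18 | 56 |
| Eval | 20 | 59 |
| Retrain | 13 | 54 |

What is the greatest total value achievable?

274.65

Best value per unit of size first: FtBase 51/6≈8.5, Ablate 33/6≈5.5, Align 60/11≈5.45, Retrain 54/13≈4.15, Pretrain 56/18≈3.11, Eval 59/20≈2.95, Probe 16/16≈1.
Take all of FtBase (6 GPU-h, value 51) — 55 GPU-h left.
All 6 GPU-h of Ablate fit (value 33) — 49 remain.
Align: take in full, 11 GPU-h for value 60 — 38 left.
Take all of Retrain (13 GPU-h, value 54) — 25 GPU-h left.
All 18 GPU-h of Pretrain fit (value 56) — 7 remain.
Fill the last 7 GPU-h with part of Eval: 7/20 of it earns 20.65.
Total value = 274.65.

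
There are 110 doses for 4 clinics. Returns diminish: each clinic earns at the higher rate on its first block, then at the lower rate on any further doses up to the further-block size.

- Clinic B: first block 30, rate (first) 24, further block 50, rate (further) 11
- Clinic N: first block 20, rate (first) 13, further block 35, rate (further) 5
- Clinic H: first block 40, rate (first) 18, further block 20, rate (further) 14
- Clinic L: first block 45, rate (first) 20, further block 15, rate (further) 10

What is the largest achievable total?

Rank every tier by rate: Clinic B/T1 24 > Clinic L/T1 20 > Clinic H/T1 18 > Clinic H/T2 14 > Clinic N/T1 13 > Clinic B/T2 11 > Clinic L/T2 10 > Clinic N/T2 5.
Clinic B T1 at 24: fill all 30 → 80 left.
Clinic L T1 at 20: fill all 45 → 35 left.
Clinic H/T1: +35 of 40 at 18; pool empty.
Total = 24×30 + 20×45 + 18×35 = 2250.

2250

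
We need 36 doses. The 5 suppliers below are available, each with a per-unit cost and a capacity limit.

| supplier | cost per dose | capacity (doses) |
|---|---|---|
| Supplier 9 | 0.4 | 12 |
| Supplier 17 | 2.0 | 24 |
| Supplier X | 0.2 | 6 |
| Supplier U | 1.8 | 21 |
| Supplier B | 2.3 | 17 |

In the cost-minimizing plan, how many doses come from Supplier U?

Use suppliers in increasing cost order.
Take 6 from Supplier X at 0.2 — need 30 more.
Supplier 9 at 0.4: take all 12 doses — 18 still needed.
Take 18 from Supplier U at 1.8 to finish.
Supplier 17, Supplier B: unused.

18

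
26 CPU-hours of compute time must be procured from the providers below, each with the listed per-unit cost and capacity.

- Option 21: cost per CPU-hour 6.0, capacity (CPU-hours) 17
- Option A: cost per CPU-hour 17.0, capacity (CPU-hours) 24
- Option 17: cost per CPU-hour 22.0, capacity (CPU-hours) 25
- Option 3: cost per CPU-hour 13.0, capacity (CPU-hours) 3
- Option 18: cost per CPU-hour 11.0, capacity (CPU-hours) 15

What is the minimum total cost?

Use providers in increasing cost order.
Take 17 from Option 21 at 6.0 — need 9 more.
Take 9 from Option 18 at 11.0 to finish.
Option 3, Option A, Option 17: unused.
Cost = 17×6.0 + 9×11.0 = 201.

201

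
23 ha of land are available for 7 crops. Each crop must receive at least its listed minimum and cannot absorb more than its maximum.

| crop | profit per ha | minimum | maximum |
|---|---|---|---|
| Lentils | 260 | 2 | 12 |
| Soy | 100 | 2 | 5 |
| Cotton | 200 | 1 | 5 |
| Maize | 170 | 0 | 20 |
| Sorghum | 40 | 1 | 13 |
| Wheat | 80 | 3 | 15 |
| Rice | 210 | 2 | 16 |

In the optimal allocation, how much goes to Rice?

Meeting every minimum uses 2+2+1+0+1+3+2 = 11 ha, leaving 12.
Highest profit per ha first: Lentils 260 > Rice 210 > Cotton 200 > Maize 170 > Soy 100 > Wheat 80 > Sorghum 40.
Lentils takes 10 more to reach its cap of 12 — 2 left.
Only 2 left; Rice takes them to reach 4.

4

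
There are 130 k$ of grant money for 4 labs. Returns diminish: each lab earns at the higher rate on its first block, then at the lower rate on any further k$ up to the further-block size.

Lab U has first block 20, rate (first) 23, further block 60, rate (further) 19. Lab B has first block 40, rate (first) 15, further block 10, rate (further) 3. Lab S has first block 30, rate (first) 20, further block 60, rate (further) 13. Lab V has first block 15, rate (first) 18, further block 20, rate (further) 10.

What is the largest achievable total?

Rank every tier by rate: Lab U/tier1 23 > Lab S/tier1 20 > Lab U/tier2 19 > Lab V/tier1 18 > Lab B/tier1 15 > Lab S/tier2 13 > Lab V/tier2 10 > Lab B/tier2 3.
Fill Lab U tier1 block (20 at 23) → 110 left.
Lab S tier1 at 20: fill all 30 → 80 left.
Lab U tier2 at 19: fill all 60 → 20 left.
Fill Lab V tier1 block (15 at 18) → 5 left.
Lab B/tier1: +5 of 40 at 15; pool empty.
Total = 23×20 + 20×30 + 19×60 + 18×15 + 15×5 = 2545.

2545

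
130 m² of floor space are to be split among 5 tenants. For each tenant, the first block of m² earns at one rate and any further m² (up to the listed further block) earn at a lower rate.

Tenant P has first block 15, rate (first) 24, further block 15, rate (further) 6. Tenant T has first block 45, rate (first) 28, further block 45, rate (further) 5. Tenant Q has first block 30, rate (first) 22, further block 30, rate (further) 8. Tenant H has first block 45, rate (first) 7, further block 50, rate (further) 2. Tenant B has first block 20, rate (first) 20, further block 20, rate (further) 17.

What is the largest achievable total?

Order all 10 blocks by rate: Tenant T/T1 28 > Tenant P/T1 24 > Tenant Q/T1 22 > Tenant B/T1 20 > Tenant B/T2 17 > Tenant Q/T2 8 > Tenant H/T1 7 > Tenant P/T2 6 > Tenant T/T2 5 > Tenant H/T2 2.
Fill Tenant T T1 block (45 at 28) ; 85 left.
Tenant P T1 at 24: fill all 15 ; 70 left.
Tenant Q T1 at 22: fill all 30 ; 40 left.
Tenant B/T1 (20): +20 ; 20 left.
Tenant B/T2 (17): +20 ; 0 left.
Total = 28×45 + 24×15 + 22×30 + 20×20 + 17×20 = 3020.

3020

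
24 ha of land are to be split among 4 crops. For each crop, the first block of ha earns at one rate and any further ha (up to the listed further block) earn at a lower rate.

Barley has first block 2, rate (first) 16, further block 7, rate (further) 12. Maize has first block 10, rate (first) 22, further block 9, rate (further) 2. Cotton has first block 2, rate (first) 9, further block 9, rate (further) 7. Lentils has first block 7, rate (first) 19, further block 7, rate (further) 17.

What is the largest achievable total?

Rank every tier by rate: Maize/first 22 > Lentils/first 19 > Lentils/second 17 > Barley/first 16 > Barley/second 12 > Cotton/first 9 > Cotton/second 7 > Maize/second 2.
Fill Maize first block (10 at 22) ; 14 left.
Lentils/first (19): +7 ; 7 left.
Lentils/second (17): +7 ; 0 left.
Total = 22×10 + 19×7 + 17×7 = 472.

472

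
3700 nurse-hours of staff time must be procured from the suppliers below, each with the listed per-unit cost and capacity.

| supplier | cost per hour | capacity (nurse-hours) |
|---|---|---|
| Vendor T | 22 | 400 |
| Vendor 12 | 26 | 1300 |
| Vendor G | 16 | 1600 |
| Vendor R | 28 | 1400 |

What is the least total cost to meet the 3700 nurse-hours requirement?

Cheapest first:
Vendor G at 16: take all 1600 nurse-hours → 2100 still needed.
Vendor T (22): use full 400 → 1700 nurse-hours to go.
Take 1300 from Vendor 12 at 26 → need 400 more.
Vendor R (28): take the remaining 400 → done.
Cost = 1600×16 + 400×22 + 1300×26 + 400×28 = 79400.

79400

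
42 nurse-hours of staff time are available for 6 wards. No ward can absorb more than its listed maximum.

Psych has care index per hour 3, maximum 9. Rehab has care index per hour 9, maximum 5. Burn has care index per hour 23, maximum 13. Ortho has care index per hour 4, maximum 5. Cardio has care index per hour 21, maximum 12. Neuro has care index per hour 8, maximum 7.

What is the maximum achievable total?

672

Highest care index per hour first: Burn 23 > Cardio 21 > Rehab 9 > Neuro 8 > Ortho 4 > Psych 3.
Burn takes 13 to reach its cap of 13 — 29 left.
Cardio takes 12 to reach its cap of 12 — 17 left.
Give Rehab 5 to hit its cap of 5 — 12 left.
Neuro takes 7 to reach its cap of 7 — 5 left.
Give Ortho 5 to hit its cap of 5 — 0 left.
Total = 9×5 + 23×13 + 4×5 + 21×12 + 8×7 = 672.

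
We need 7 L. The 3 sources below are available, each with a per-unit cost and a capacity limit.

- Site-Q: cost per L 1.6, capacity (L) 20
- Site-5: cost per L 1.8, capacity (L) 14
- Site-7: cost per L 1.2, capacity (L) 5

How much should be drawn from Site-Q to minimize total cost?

Fill from the cheapest source first.
Site-7 (1.2): use full 5 — 2 L to go.
Site-Q at 1.6: take 2 of its 20 — requirement met.
Site-5: unused.

2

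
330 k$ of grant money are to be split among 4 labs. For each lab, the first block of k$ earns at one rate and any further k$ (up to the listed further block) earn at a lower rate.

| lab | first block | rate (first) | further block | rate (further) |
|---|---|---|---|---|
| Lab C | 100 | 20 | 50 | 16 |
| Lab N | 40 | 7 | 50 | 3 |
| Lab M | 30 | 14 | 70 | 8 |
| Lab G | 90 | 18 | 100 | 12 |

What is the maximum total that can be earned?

Rank every tier by rate: Lab C/T1 20 > Lab G/T1 18 > Lab C/T2 16 > Lab M/T1 14 > Lab G/T2 12 > Lab M/T2 8 > Lab N/T1 7 > Lab N/T2 3.
Fill Lab C T1 block (100 at 20) ; 230 left.
Fill Lab G T1 block (90 at 18) ; 140 left.
Lab C T2 at 16: fill all 50 ; 90 left.
Lab M T1 at 14: fill all 30 ; 60 left.
Lab G/T2: +60 of 100 at 12; pool empty.
Total = 20×100 + 18×90 + 16×50 + 14×30 + 12×60 = 5560.

5560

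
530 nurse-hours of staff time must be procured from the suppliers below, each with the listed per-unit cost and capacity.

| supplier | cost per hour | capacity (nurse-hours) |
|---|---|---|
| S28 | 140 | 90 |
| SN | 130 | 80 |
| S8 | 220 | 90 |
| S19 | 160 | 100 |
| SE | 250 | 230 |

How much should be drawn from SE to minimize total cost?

Cheapest first:
SN at 130: take all 80 nurse-hours → 450 still needed.
Take 90 from S28 at 140 → need 360 more.
S19 (160): use full 100 → 260 nurse-hours to go.
S8 at 220: take all 90 nurse-hours → 170 still needed.
SE (250): take the remaining 170 → done.

170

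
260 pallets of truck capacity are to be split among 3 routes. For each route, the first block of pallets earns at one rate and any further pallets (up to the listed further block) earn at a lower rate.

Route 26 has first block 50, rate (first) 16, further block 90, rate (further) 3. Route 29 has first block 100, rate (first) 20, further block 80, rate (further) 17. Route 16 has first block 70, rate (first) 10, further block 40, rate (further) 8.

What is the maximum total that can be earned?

4460

Rank every tier by rate: Route 29/first 20 > Route 29/second 17 > Route 26/first 16 > Route 16/first 10 > Route 16/second 8 > Route 26/second 3.
Fill Route 29 first block (100 at 20) → 160 left.
Route 29/second (17): +80 → 80 left.
Route 26/first (16): +50 → 30 left.
Route 16 first at 10: only 30 left, fill 30.
Total = 20×100 + 17×80 + 16×50 + 10×30 = 4460.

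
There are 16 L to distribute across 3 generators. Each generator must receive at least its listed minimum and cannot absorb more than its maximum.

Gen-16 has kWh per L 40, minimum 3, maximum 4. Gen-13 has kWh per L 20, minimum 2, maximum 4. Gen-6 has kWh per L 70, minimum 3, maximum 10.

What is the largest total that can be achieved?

900

Meeting every minimum uses 3+2+3 = 8 L, leaving 8.
Order the generators by kWh per L: Gen-6 70 > Gen-16 40 > Gen-13 20.
Give Gen-6 7 more to hit its cap of 10 — 1 left.
Gen-16: +1 to 4 (cap) — 0 left.
Total = 40×4 + 20×2 + 70×10 = 900.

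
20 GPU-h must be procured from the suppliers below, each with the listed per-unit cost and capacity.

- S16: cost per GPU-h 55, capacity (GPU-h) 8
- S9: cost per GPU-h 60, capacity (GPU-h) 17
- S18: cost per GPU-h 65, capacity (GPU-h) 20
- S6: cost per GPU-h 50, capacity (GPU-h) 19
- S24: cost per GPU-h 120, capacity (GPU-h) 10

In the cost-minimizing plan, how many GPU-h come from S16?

1

Use suppliers in increasing cost order.
S6 at 50: take all 19 GPU-h → 1 still needed.
S16 at 55: take 1 of its 8 → requirement met.
S9, S18, S24: unused.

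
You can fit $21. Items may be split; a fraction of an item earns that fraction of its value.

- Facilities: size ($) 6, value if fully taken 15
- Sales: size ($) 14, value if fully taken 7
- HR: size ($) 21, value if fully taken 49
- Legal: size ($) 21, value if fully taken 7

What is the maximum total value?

Rank by value-to-size ratio: Facilities 15/6≈2.5, HR 49/21≈2.33, Sales 7/14≈0.5, Legal 7/21≈0.333.
Facilities: take in full, 6 $ for value 15 — 15 left.
Fill the last 15 $ with part of HR: 15/21 of it earns 35.
Total value = 50.

50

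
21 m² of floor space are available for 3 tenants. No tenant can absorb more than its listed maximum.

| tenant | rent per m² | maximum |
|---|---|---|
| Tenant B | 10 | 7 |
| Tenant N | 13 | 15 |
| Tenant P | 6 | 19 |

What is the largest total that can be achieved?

Highest rent per m² first: Tenant N 13 > Tenant B 10 > Tenant P 6.
Give Tenant N 15 to hit its cap of 15 ; 6 left.
Tenant B has room for 7 but only 6 remain, so it gets 6.
Total = 10×6 + 13×15 = 255.

255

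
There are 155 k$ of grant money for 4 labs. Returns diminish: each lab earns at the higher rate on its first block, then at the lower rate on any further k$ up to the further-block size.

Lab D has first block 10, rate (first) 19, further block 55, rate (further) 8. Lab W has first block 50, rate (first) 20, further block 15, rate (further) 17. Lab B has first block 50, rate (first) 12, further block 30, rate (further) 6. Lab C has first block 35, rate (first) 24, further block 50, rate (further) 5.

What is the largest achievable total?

2825

Rank every tier by rate: Lab C/tier1 24 > Lab W/tier1 20 > Lab D/tier1 19 > Lab W/tier2 17 > Lab B/tier1 12 > Lab D/tier2 8 > Lab B/tier2 6 > Lab C/tier2 5.
Fill Lab C tier1 block (35 at 24) ; 120 left.
Lab W/tier1 (20): +50 ; 70 left.
Lab D/tier1 (19): +10 ; 60 left.
Lab W/tier2 (17): +15 ; 45 left.
Lab B tier1 at 12: only 45 left, fill 45.
Total = 24×35 + 20×50 + 19×10 + 17×15 + 12×45 = 2825.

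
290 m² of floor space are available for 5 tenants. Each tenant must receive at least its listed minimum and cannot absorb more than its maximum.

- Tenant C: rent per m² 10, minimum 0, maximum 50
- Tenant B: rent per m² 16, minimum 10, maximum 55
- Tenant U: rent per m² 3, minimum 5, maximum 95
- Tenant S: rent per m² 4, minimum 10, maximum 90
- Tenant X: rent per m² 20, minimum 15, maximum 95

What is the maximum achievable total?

3635

Meeting every minimum uses 0+10+5+10+15 = 40 m², leaving 250.
Rank by rent per m²: Tenant X 20 > Tenant B 16 > Tenant C 10 > Tenant S 4 > Tenant U 3.
Tenant X takes 80 more to reach its cap of 95 → 170 left.
Tenant B takes 45 more to reach its cap of 55 → 125 left.
Give Tenant C 50 more to hit its cap of 50 → 75 left.
Tenant S has room for 80 more but only 75 remain, so it gets 85.
Total = 10×50 + 16×55 + 3×5 + 4×85 + 20×95 = 3635.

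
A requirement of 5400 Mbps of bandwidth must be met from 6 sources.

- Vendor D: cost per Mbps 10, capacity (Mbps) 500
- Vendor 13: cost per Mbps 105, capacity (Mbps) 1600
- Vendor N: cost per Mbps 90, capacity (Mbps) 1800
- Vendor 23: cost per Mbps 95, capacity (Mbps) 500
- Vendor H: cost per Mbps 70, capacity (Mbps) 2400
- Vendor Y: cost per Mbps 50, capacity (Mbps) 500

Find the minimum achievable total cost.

379000

Fill from the cheapest source first.
Vendor D (10): use full 500 ; 4900 Mbps to go.
Take 500 from Vendor Y at 50 ; need 4400 more.
Vendor H at 70: take all 2400 Mbps ; 2000 still needed.
Take 1800 from Vendor N at 90 ; need 200 more.
Vendor 23 (95): take the remaining 200 ; done.
Vendor 13: unused.
Cost = 500×10 + 500×50 + 2400×70 + 1800×90 + 200×95 = 379000.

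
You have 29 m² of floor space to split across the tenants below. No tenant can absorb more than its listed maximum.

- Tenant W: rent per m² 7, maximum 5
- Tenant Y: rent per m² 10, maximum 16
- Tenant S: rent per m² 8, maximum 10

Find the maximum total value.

Highest rent per m² first: Tenant Y 10 > Tenant S 8 > Tenant W 7.
Tenant Y takes 16 to reach its cap of 16 ; 13 left.
Give Tenant S 10 to hit its cap of 10 ; 3 left.
Tenant W: +3 (room for 5) → 3. Pool exhausted.
Total = 7×3 + 10×16 + 8×10 = 261.

261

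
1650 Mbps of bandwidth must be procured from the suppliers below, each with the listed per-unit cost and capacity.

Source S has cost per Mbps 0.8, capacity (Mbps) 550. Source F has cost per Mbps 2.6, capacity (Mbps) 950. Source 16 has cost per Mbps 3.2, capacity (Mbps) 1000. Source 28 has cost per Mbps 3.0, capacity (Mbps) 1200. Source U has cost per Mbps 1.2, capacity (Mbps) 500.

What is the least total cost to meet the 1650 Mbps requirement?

Cheapest first:
Source S at 0.8: take all 550 Mbps — 1100 still needed.
Source U at 1.2: take all 500 Mbps — 600 still needed.
Source F (2.6): take the remaining 600 — done.
Source 28, Source 16: unused.
Cost = 550×0.8 + 500×1.2 + 600×2.6 = 2600.

2600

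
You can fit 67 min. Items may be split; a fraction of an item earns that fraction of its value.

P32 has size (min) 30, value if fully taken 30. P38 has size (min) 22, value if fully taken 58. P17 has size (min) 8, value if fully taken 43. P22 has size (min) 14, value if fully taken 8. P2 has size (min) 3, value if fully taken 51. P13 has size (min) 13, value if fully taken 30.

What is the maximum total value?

203

Best value per unit of size first: P2 51/3≈17, P17 43/8≈5.38, P38 58/22≈2.64, P13 30/13≈2.31, P32 30/30≈1, P22 8/14≈0.571.
Take all of P2 (3 min, value 51) — 64 min left.
Take all of P17 (8 min, value 43) — 56 min left.
Take all of P38 (22 min, value 58) — 34 min left.
Take all of P13 (13 min, value 30) — 21 min left.
Only 21 min remain; take 21/30 of P32 for value 30×21/30 = 21.
Total value = 203.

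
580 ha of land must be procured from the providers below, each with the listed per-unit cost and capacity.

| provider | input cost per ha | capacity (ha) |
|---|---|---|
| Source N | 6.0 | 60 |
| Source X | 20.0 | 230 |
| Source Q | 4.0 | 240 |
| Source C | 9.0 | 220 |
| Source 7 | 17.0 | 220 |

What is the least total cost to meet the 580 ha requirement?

Cheapest first:
Source Q (4.0): use full 240 → 340 ha to go.
Source N at 6.0: take all 60 ha → 280 still needed.
Source C (9.0): use full 220 → 60 ha to go.
Take 60 from Source 7 at 17.0 to finish.
Source X: unused.
Cost = 240×4.0 + 60×6.0 + 220×9.0 + 60×17.0 = 4320.

4320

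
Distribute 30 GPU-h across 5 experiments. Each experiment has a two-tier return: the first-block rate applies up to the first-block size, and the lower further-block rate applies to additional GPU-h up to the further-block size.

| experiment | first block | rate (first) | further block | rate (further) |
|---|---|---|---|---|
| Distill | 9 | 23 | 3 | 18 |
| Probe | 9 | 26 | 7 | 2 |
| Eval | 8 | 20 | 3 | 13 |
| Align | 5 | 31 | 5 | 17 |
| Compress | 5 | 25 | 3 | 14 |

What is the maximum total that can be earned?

761

Order all 10 blocks by rate: Align/first 31 > Probe/first 26 > Compress/first 25 > Distill/first 23 > Eval/first 20 > Distill/second 18 > Align/second 17 > Compress/second 14 > Eval/second 13 > Probe/second 2.
Align/first (31): +5 ; 25 left.
Fill Probe first block (9 at 26) ; 16 left.
Fill Compress first block (5 at 25) ; 11 left.
Fill Distill first block (9 at 23) ; 2 left.
2 remain; put them into Eval first at 20.
Total = 31×5 + 26×9 + 25×5 + 23×9 + 20×2 = 761.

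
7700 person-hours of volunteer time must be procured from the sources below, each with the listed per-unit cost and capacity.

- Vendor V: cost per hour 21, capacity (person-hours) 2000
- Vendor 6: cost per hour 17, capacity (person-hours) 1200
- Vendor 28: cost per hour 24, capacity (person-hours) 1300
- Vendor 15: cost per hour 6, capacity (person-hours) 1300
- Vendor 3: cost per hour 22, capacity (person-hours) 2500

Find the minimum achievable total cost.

142000

Cheapest first:
Take 1300 from Vendor 15 at 6 — need 6400 more.
Vendor 6 at 17: take all 1200 person-hours — 5200 still needed.
Vendor V at 21: take all 2000 person-hours — 3200 still needed.
Vendor 3 (22): use full 2500 — 700 person-hours to go.
Take 700 from Vendor 28 at 24 to finish.
Cost = 1300×6 + 1200×17 + 2000×21 + 2500×22 + 700×24 = 142000.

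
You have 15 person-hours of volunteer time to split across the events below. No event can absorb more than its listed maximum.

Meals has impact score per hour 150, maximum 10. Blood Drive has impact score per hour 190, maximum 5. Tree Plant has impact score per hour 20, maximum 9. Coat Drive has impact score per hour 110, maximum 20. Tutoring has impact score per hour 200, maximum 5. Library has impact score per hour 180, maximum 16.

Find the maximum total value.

2850

Highest impact score per hour first: Tutoring 200 > Blood Drive 190 > Library 180 > Meals 150 > Coat Drive 110 > Tree Plant 20.
Tutoring takes 5 to reach its cap of 5 → 10 left.
Blood Drive: +5 to 5 (cap) → 5 left.
Library: +5 (room for 16) → 5. Pool exhausted.
Total = 190×5 + 200×5 + 180×5 = 2850.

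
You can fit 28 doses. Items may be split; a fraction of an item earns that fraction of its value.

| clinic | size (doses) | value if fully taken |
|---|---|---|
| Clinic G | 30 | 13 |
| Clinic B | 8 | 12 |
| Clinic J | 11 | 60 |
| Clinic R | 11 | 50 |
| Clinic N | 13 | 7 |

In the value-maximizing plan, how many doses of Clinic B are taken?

Best value per unit of size first: Clinic J 60/11≈5.45, Clinic R 50/11≈4.55, Clinic B 12/8≈1.5, Clinic N 7/13≈0.538, Clinic G 13/30≈0.433.
Take all of Clinic J (11 doses, value 60) ; 17 doses left.
All 11 doses of Clinic R fit (value 50) ; 6 remain.
6 doses left: a 6/8 share of Clinic B gives 12×6/8 = 9.

6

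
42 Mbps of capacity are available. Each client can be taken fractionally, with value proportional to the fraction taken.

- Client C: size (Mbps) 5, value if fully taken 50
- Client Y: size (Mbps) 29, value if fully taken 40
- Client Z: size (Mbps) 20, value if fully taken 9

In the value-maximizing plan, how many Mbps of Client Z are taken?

Sort by value density: Client C 50/5≈10, Client Y 40/29≈1.38, Client Z 9/20≈0.45.
Client C: take in full, 5 Mbps for value 50 — 37 left.
Take all of Client Y (29 Mbps, value 40) — 8 Mbps left.
Fill the last 8 Mbps with part of Client Z: 8/20 of it earns 3.6.

8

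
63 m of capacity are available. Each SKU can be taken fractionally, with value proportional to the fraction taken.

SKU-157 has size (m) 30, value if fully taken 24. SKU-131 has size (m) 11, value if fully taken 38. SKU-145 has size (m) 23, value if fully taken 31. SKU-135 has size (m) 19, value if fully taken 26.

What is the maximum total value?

Best value per unit of size first: SKU-131 38/11≈3.45, SKU-135 26/19≈1.37, SKU-145 31/23≈1.35, SKU-157 24/30≈0.8.
SKU-131: take in full, 11 m for value 38 ; 52 left.
All 19 m of SKU-135 fit (value 26) ; 33 remain.
Take all of SKU-145 (23 m, value 31) ; 10 m left.
Only 10 m remain; take 10/30 of SKU-157 for value 24×10/30 = 8.
Total value = 103.

103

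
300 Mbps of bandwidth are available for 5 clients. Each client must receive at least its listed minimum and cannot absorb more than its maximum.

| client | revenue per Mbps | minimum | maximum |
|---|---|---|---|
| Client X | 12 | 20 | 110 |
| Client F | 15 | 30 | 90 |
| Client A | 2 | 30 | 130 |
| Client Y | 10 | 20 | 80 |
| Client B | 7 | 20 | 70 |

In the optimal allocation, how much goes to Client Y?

Meeting every minimum uses 20+30+30+20+20 = 120 Mbps, leaving 180.
Rank by revenue per Mbps: Client F 15 > Client X 12 > Client Y 10 > Client B 7 > Client A 2.
Client F: +60 to 90 (cap) — 120 left.
Client X: +90 to 110 (cap) — 30 left.
Only 30 left; Client Y takes them to reach 50.

50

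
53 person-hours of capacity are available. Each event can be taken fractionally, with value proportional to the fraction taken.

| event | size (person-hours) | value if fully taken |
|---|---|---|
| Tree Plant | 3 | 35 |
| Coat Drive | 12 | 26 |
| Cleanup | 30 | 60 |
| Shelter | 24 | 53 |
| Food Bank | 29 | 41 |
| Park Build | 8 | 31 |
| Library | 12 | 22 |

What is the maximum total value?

Sort by value density: Tree Plant 35/3≈11.7, Park Build 31/8≈3.88, Shelter 53/24≈2.21, Coat Drive 26/12≈2.17, Cleanup 60/30≈2, Library 22/12≈1.83, Food Bank 41/29≈1.41.
All 3 person-hours of Tree Plant fit (value 35) — 50 remain.
Park Build: take in full, 8 person-hours for value 31 — 42 left.
All 24 person-hours of Shelter fit (value 53) — 18 remain.
Take all of Coat Drive (12 person-hours, value 26) — 6 person-hours left.
6 person-hours left: a 6/30 share of Cleanup gives 60×6/30 = 12.
Total value = 157.

157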